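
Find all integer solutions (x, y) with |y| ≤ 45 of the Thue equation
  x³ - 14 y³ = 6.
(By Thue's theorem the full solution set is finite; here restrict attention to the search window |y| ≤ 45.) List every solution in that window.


The equation is x³ - 14y³ = 6. For fixed y, x³ = 14·y³ + 6, so a solution requires the RHS to be a perfect cube.
Strategy: iterate y from -45 to 45, compute RHS = 14·y³ + 6, and check whether it is a (positive or negative) perfect cube.
Check small values of y:
  y = 0: RHS = 6 is not a perfect cube.
  y = 1: RHS = 20 is not a perfect cube.
  y = -1: RHS = -8 = (-2)³ ⇒ x = -2 works.
  y = 2: RHS = 118 is not a perfect cube.
  y = -2: RHS = -106 is not a perfect cube.
  y = 3: RHS = 384 is not a perfect cube.
  y = -3: RHS = -372 is not a perfect cube.
Continuing the search up to |y| = 45 finds no further solutions beyond those listed.
Collected solutions: (-2, -1).

Solutions (with |y| ≤ 45): (-2, -1).


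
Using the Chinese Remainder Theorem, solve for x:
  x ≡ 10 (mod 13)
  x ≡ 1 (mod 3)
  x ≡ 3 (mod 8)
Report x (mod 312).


Moduli 13, 3, 8 are pairwise coprime; by CRT there is a unique solution modulo M = 13 · 3 · 8 = 312.
Solve pairwise, accumulating the modulus:
  Start with x ≡ 10 (mod 13).
  Combine with x ≡ 1 (mod 3): since gcd(13, 3) = 1, we get a unique residue mod 39.
    Write x = 10 + 13·t and substitute into x ≡ 1 (mod 3): 13·t ≡ 1 − 10 = -9 (mod 3).
    Reduce coefficients mod 3: 1·t ≡ 0 (mod 3).
    So t ≡ 0 (mod 3).
    Then x = 10 + 13·0 = 10, valid modulo lcm(13, 3) = 39: x ≡ 10 (mod 39).
  Combine with x ≡ 3 (mod 8): since gcd(39, 8) = 1, we get a unique residue mod 312.
    Write x = 10 + 39·t and substitute into x ≡ 3 (mod 8): 39·t ≡ 3 − 10 = -7 (mod 8).
    Reduce coefficients mod 8: 7·t ≡ 1 (mod 8).
    The inverse of 7 mod 8 is 7 (since 7·7 = 49 = 6·8 + 1), so t ≡ 7·1 = 7 ≡ 7 (mod 8).
    Then x = 10 + 39·7 = 283, valid modulo lcm(39, 8) = 312: x ≡ 283 (mod 312).
Verify: 283 mod 13 = 10 ✓, 283 mod 3 = 1 ✓, 283 mod 8 = 3 ✓.

x ≡ 283 (mod 312).


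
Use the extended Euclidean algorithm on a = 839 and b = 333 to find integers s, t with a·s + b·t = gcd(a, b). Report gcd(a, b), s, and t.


Euclidean algorithm on (839, 333) — divide until remainder is 0:
  839 = 2 · 333 + 173
  333 = 1 · 173 + 160
  173 = 1 · 160 + 13
  160 = 12 · 13 + 4
  13 = 3 · 4 + 1
  4 = 4 · 1 + 0
gcd(839, 333) = 1.
Track Bezout coefficients alongside the remainders: start with r₀ = 839 = a·1 + b·0 (s = 1, t = 0) and r₁ = 333 = a·0 + b·1 (s = 0, t = 1); each new remainder r_{k+1} = r_{k-1} − q_k·r_k inherits s_{k+1} = s_{k-1} − q_k·s_k, t_{k+1} = t_{k-1} − q_k·t_k, so r_k = a·s_k + b·t_k at every step:
  q = 2: r = 173, s = 1 − 2·0 = 1, t = 0 − 2·1 = -2  (check: 839·1 + 333·(-2) = 173)
  q = 1: r = 160, s = 0 − 1·1 = -1, t = 1 − 1·(-2) = 3  (check: 839·(-1) + 333·3 = 160)
  q = 1: r = 13, s = 1 − 1·(-1) = 2, t = -2 − 1·3 = -5  (check: 839·2 + 333·(-5) = 13)
  q = 12: r = 4, s = -1 − 12·2 = -25, t = 3 − 12·(-5) = 63  (check: 839·(-25) + 333·63 = 4)
  q = 3: r = 1, s = 2 − 3·(-25) = 77, t = -5 − 3·63 = -194  (check: 839·77 + 333·(-194) = 1)
The row with r = 1 (the gcd) gives the Bezout coefficients s = 77, t = -194.
Result: 839 · (77) + 333 · (-194) = 1.

gcd(839, 333) = 1; s = 77, t = -194 (check: 839·77 + 333·(-194) = 1).


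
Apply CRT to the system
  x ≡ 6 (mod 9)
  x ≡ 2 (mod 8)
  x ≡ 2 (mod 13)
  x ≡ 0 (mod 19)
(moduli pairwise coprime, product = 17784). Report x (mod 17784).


Product of moduli M = 9 · 8 · 13 · 19 = 17784.
Merge one congruence at a time:
  Start: x ≡ 6 (mod 9).
  Combine with x ≡ 2 (mod 8); new modulus lcm = 72.
    Write x = 6 + 9·t and substitute into x ≡ 2 (mod 8): 9·t ≡ 2 − 6 = -4 (mod 8).
    Reduce coefficients mod 8: 1·t ≡ 4 (mod 8).
    So t ≡ 4 (mod 8).
    Then x = 6 + 9·4 = 42, valid modulo lcm(9, 8) = 72: x ≡ 42 (mod 72).
  Combine with x ≡ 2 (mod 13); new modulus lcm = 936.
    Write x = 42 + 72·t and substitute into x ≡ 2 (mod 13): 72·t ≡ 2 − 42 = -40 (mod 13).
    Reduce coefficients mod 13: 7·t ≡ 12 (mod 13).
    The inverse of 7 mod 13 is 2 (since 7·2 = 14 = 1·13 + 1), so t ≡ 2·12 = 24 ≡ 11 (mod 13).
    Then x = 42 + 72·11 = 834, valid modulo lcm(72, 13) = 936: x ≡ 834 (mod 936).
  Combine with x ≡ 0 (mod 19); new modulus lcm = 17784.
    Write x = 834 + 936·t and substitute into x ≡ 0 (mod 19): 936·t ≡ 0 − 834 = -834 (mod 19).
    Reduce coefficients mod 19: 5·t ≡ 2 (mod 19).
    The inverse of 5 mod 19 is 4 (since 5·4 = 20 = 1·19 + 1), so t ≡ 4·2 = 8 ≡ 8 (mod 19).
    Then x = 834 + 936·8 = 8322, valid modulo lcm(936, 19) = 17784: x ≡ 8322 (mod 17784).
Verify against each original: 8322 mod 9 = 6, 8322 mod 8 = 2, 8322 mod 13 = 2, 8322 mod 19 = 0.

x ≡ 8322 (mod 17784).


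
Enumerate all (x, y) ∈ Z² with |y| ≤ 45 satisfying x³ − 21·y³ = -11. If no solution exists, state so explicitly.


The equation is x³ - 21y³ = -11. For fixed y, x³ = 21·y³ − 11, so a solution requires the RHS to be a perfect cube.
Strategy: iterate y from -45 to 45, compute RHS = 21·y³ − 11, and check whether it is a (positive or negative) perfect cube.
Check small values of y:
  y = 0: RHS = -11 is not a perfect cube.
  y = 1: RHS = 10 is not a perfect cube.
  y = -1: RHS = -32 is not a perfect cube.
  y = 2: RHS = 157 is not a perfect cube.
  y = -2: RHS = -179 is not a perfect cube.
  y = 3: RHS = 556 is not a perfect cube.
  y = -3: RHS = -578 is not a perfect cube.
Continuing the search up to |y| = 45 finds no solutions either.
No (x, y) in the scanned range satisfies the equation.

No integer solutions with |y| ≤ 45.


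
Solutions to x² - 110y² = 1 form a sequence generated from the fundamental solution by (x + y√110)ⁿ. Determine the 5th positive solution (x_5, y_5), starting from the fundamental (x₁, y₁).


Step 1: Find the fundamental solution (x₁, y₁) of x² - 110y² = 1.
  Expand √110 as a continued fraction. a₀ = ⌊√110⌋ = 10; iterate m_{k+1} = d_k·a_k − m_k, d_{k+1} = (110 − m_{k+1}²)/d_k, a_{k+1} = ⌊(a₀ + m_{k+1})/d_{k+1}⌋ (starting m₀ = 0, d₀ = 1), with convergents p_k = a_k·p_{k-1} + p_{k-2}, q_k = a_k·q_{k-1} + q_{k-2} (p₋₁ = 1, q₋₁ = 0):
  k = 0: a₀ = 10; p₀/q₀ = 10/1; p₀² − 110·q₀² = 100 − 110 = -10.
  k = 1: m = 10, d = 10, a = ⌊(10 + 10)/10⌋ = 2; p/q = (2·10 + 1)/(2·1 + 0) = 21/2; p² − 110·q² = 441 − 440 = 1.
  The first convergent with p² − 110·q² = 1 gives the fundamental solution (x₁, y₁) = (21, 2).
Step 2: Apply the recurrence (x_{n+1}, y_{n+1}) = (x₁x_n + 110y₁y_n, x₁y_n + y₁x_n) repeatedly.
  From (x_1, y_1) = (21, 2): x_2 = 21·21 + 110·2·2 = 881; y_2 = 21·2 + 2·21 = 84.
  From (x_2, y_2) = (881, 84): x_3 = 21·881 + 110·2·84 = 36981; y_3 = 21·84 + 2·881 = 3526.
  From (x_3, y_3) = (36981, 3526): x_4 = 21·36981 + 110·2·3526 = 1552321; y_4 = 21·3526 + 2·36981 = 148008.
  From (x_4, y_4) = (1552321, 148008): x_5 = 21·1552321 + 110·2·148008 = 65160501; y_5 = 21·148008 + 2·1552321 = 6212810.
Step 3: Verify x_5² - 110·y_5² = 4245890890571001 - 4245890890571000 = 1 (should be 1). ✓

(x_1, y_1) = (21, 2); (x_5, y_5) = (65160501, 6212810).


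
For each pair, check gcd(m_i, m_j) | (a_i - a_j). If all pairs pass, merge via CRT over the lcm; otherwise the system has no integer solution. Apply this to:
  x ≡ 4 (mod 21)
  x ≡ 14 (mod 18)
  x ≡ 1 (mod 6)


Moduli 21, 18, 6 are not pairwise coprime, so CRT works modulo lcm(m_i) when all pairwise compatibility conditions hold.
Pairwise compatibility: gcd(m_i, m_j) must divide a_i - a_j for every pair.
Merge one congruence at a time:
  Start: x ≡ 4 (mod 21).
  Combine with x ≡ 14 (mod 18): gcd(21, 18) = 3, and 14 - 4 = 10 is NOT divisible by 3.
    ⇒ system is inconsistent (no integer solution).

No solution (the system is inconsistent).


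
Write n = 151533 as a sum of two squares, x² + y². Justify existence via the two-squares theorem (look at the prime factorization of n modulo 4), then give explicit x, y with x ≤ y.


Step 1: Factor n = 151533 = 3^2 · 113 · 149.
Step 2: Check the mod-4 condition on each prime factor: 3 ≡ 3 (mod 4), exponent 2 (must be even); 113 ≡ 1 (mod 4), exponent 1; 149 ≡ 1 (mod 4), exponent 1.
All primes ≡ 3 (mod 4) appear to even exponent (or don't appear), so by the two-squares theorem n IS expressible as a sum of two squares.
Step 3: Build a representation. Group n = k² · m with k = 3 and m = 113 · 149 = 16837 (a product of primes ≡ 1 (mod 4)); a representation of m scales to one of n via (k·x)² + (k·y)² = k²(x² + y²). Each prime p ≡ 1 (mod 4) is itself a sum of two squares; find a² by testing p − a² for a perfect square:
  113: 113 − 1² = 112, 113 − 2² = 109, 113 − 3² = 104, 113 − 4² = 97, 113 − 5² = 88, 113 − 6² = 77, 113 − 7² = 64 = 8² ⇒ 113 = 7² + 8².
  149: 149 − 1² = 148, 149 − 2² = 145, 149 − 3² = 140, 149 − 4² = 133, 149 − 5² = 124, 149 − 6² = 113, 149 − 7² = 100 = 10² ⇒ 149 = 7² + 10².
  Combine using the Brahmagupta–Fibonacci identity (a² + b²)(c² + d²) = (ac − bd)² + (ad + bc)² = (ac + bd)² + (ad − bc)²:
  113 · 149 = 16837: from (7² + 8²)(7² + 10²), take (7·7 − 8·10, 7·10 + 8·7) = (49 − 80, 70 + 56) = (-31, 126); dropping signs (only squares matter) gives (31, 126); check 31² + 126² = 961 + 15876 = 16837 ✓.
  Scale by k = 3: (3·31, 3·126) = (93, 378).
Step 4: Order so x ≤ y and verify: 93² + 378² = 8649 + 142884 = 151533 = n. ✓

n = 151533 = 93² + 378² (one valid representation with x ≤ y).


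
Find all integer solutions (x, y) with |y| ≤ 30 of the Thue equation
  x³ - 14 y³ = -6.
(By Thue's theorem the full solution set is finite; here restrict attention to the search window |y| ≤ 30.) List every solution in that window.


The equation is x³ - 14y³ = -6. For fixed y, x³ = 14·y³ − 6, so a solution requires the RHS to be a perfect cube.
Strategy: iterate y from -30 to 30, compute RHS = 14·y³ − 6, and check whether it is a (positive or negative) perfect cube.
Check small values of y:
  y = 0: RHS = -6 is not a perfect cube.
  y = 1: RHS = 8 = (2)³ ⇒ x = 2 works.
  y = -1: RHS = -20 is not a perfect cube.
  y = 2: RHS = 106 is not a perfect cube.
  y = -2: RHS = -118 is not a perfect cube.
  y = 3: RHS = 372 is not a perfect cube.
  y = -3: RHS = -384 is not a perfect cube.
Continuing the search up to |y| = 30 finds no further solutions beyond those listed.
Collected solutions: (2, 1).

Solutions (with |y| ≤ 30): (2, 1).


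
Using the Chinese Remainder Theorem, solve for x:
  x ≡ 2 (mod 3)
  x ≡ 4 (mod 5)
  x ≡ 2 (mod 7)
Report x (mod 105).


Moduli 3, 5, 7 are pairwise coprime; by CRT there is a unique solution modulo M = 3 · 5 · 7 = 105.
Solve pairwise, accumulating the modulus:
  Start with x ≡ 2 (mod 3).
  Combine with x ≡ 4 (mod 5): since gcd(3, 5) = 1, we get a unique residue mod 15.
    Write x = 2 + 3·t and substitute into x ≡ 4 (mod 5): 3·t ≡ 4 − 2 = 2 (mod 5).
    The inverse of 3 mod 5 is 2 (since 3·2 = 6 = 1·5 + 1), so t ≡ 2·2 = 4 ≡ 4 (mod 5).
    Then x = 2 + 3·4 = 14, valid modulo lcm(3, 5) = 15: x ≡ 14 (mod 15).
  Combine with x ≡ 2 (mod 7): since gcd(15, 7) = 1, we get a unique residue mod 105.
    Write x = 14 + 15·t and substitute into x ≡ 2 (mod 7): 15·t ≡ 2 − 14 = -12 (mod 7).
    Reduce coefficients mod 7: 1·t ≡ 2 (mod 7).
    So t ≡ 2 (mod 7).
    Then x = 14 + 15·2 = 44, valid modulo lcm(15, 7) = 105: x ≡ 44 (mod 105).
Verify: 44 mod 3 = 2 ✓, 44 mod 5 = 4 ✓, 44 mod 7 = 2 ✓.

x ≡ 44 (mod 105).


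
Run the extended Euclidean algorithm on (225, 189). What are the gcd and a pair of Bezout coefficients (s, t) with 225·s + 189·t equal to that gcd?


Euclidean algorithm on (225, 189) — divide until remainder is 0:
  225 = 1 · 189 + 36
  189 = 5 · 36 + 9
  36 = 4 · 9 + 0
gcd(225, 189) = 9.
Track Bezout coefficients alongside the remainders: start with r₀ = 225 = a·1 + b·0 (s = 1, t = 0) and r₁ = 189 = a·0 + b·1 (s = 0, t = 1); each new remainder r_{k+1} = r_{k-1} − q_k·r_k inherits s_{k+1} = s_{k-1} − q_k·s_k, t_{k+1} = t_{k-1} − q_k·t_k, so r_k = a·s_k + b·t_k at every step:
  q = 1: r = 36, s = 1 − 1·0 = 1, t = 0 − 1·1 = -1  (check: 225·1 + 189·(-1) = 36)
  q = 5: r = 9, s = 0 − 5·1 = -5, t = 1 − 5·(-1) = 6  (check: 225·(-5) + 189·6 = 9)
The row with r = 9 (the gcd) gives the Bezout coefficients s = -5, t = 6.
Result: 225 · (-5) + 189 · (6) = 9.

gcd(225, 189) = 9; s = -5, t = 6 (check: 225·(-5) + 189·6 = 9).


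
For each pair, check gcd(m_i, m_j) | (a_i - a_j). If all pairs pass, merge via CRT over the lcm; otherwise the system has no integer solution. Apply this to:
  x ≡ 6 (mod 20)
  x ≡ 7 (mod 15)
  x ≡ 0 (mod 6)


Moduli 20, 15, 6 are not pairwise coprime, so CRT works modulo lcm(m_i) when all pairwise compatibility conditions hold.
Pairwise compatibility: gcd(m_i, m_j) must divide a_i - a_j for every pair.
Merge one congruence at a time:
  Start: x ≡ 6 (mod 20).
  Combine with x ≡ 7 (mod 15): gcd(20, 15) = 5, and 7 - 6 = 1 is NOT divisible by 5.
    ⇒ system is inconsistent (no integer solution).

No solution (the system is inconsistent).


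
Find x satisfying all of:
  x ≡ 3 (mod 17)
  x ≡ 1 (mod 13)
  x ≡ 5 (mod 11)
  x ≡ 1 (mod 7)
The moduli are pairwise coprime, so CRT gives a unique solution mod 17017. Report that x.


Product of moduli M = 17 · 13 · 11 · 7 = 17017.
Merge one congruence at a time:
  Start: x ≡ 3 (mod 17).
  Combine with x ≡ 1 (mod 13); new modulus lcm = 221.
    Write x = 3 + 17·t and substitute into x ≡ 1 (mod 13): 17·t ≡ 1 − 3 = -2 (mod 13).
    Reduce coefficients mod 13: 4·t ≡ 11 (mod 13).
    The inverse of 4 mod 13 is 10 (since 4·10 = 40 = 3·13 + 1), so t ≡ 10·11 = 110 ≡ 6 (mod 13).
    Then x = 3 + 17·6 = 105, valid modulo lcm(17, 13) = 221: x ≡ 105 (mod 221).
  Combine with x ≡ 5 (mod 11); new modulus lcm = 2431.
    Write x = 105 + 221·t and substitute into x ≡ 5 (mod 11): 221·t ≡ 5 − 105 = -100 (mod 11).
    Reduce coefficients mod 11: 1·t ≡ 10 (mod 11).
    So t ≡ 10 (mod 11).
    Then x = 105 + 221·10 = 2315, valid modulo lcm(221, 11) = 2431: x ≡ 2315 (mod 2431).
  Combine with x ≡ 1 (mod 7); new modulus lcm = 17017.
    Write x = 2315 + 2431·t and substitute into x ≡ 1 (mod 7): 2431·t ≡ 1 − 2315 = -2314 (mod 7).
    Reduce coefficients mod 7: 2·t ≡ 3 (mod 7).
    The inverse of 2 mod 7 is 4 (since 2·4 = 8 = 1·7 + 1), so t ≡ 4·3 = 12 ≡ 5 (mod 7).
    Then x = 2315 + 2431·5 = 14470, valid modulo lcm(2431, 7) = 17017: x ≡ 14470 (mod 17017).
Verify against each original: 14470 mod 17 = 3, 14470 mod 13 = 1, 14470 mod 11 = 5, 14470 mod 7 = 1.

x ≡ 14470 (mod 17017).


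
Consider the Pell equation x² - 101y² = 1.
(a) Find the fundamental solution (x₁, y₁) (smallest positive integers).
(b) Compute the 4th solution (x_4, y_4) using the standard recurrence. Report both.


Step 1: Find the fundamental solution (x₁, y₁) of x² - 101y² = 1.
  Expand √101 as a continued fraction. a₀ = ⌊√101⌋ = 10; iterate m_{k+1} = d_k·a_k − m_k, d_{k+1} = (101 − m_{k+1}²)/d_k, a_{k+1} = ⌊(a₀ + m_{k+1})/d_{k+1}⌋ (starting m₀ = 0, d₀ = 1), with convergents p_k = a_k·p_{k-1} + p_{k-2}, q_k = a_k·q_{k-1} + q_{k-2} (p₋₁ = 1, q₋₁ = 0):
  k = 0: a₀ = 10; p₀/q₀ = 10/1; p₀² − 101·q₀² = 100 − 101 = -1.
  k = 1: m = 10, d = 1, a = ⌊(10 + 10)/1⌋ = 20; p/q = (20·10 + 1)/(20·1 + 0) = 201/20; p² − 101·q² = 40401 − 40400 = 1.
  The first convergent with p² − 101·q² = 1 gives the fundamental solution (x₁, y₁) = (201, 20).
Step 2: Apply the recurrence (x_{n+1}, y_{n+1}) = (x₁x_n + 101y₁y_n, x₁y_n + y₁x_n) repeatedly.
  From (x_1, y_1) = (201, 20): x_2 = 201·201 + 101·20·20 = 80801; y_2 = 201·20 + 20·201 = 8040.
  From (x_2, y_2) = (80801, 8040): x_3 = 201·80801 + 101·20·8040 = 32481801; y_3 = 201·8040 + 20·80801 = 3232060.
  From (x_3, y_3) = (32481801, 3232060): x_4 = 201·32481801 + 101·20·3232060 = 13057603201; y_4 = 201·3232060 + 20·32481801 = 1299280080.
Step 3: Verify x_4² - 101·y_4² = 170501001354765446401 - 170501001354765446400 = 1 (should be 1). ✓

(x_1, y_1) = (201, 20); (x_4, y_4) = (13057603201, 1299280080).


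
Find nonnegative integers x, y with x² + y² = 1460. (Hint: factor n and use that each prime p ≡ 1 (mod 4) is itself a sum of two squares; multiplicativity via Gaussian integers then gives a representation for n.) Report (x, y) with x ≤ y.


Step 1: Factor n = 1460 = 2^2 · 5 · 73.
Step 2: Check the mod-4 condition on each prime factor: 2 = 2 (special); 5 ≡ 1 (mod 4), exponent 1; 73 ≡ 1 (mod 4), exponent 1.
All primes ≡ 3 (mod 4) appear to even exponent (or don't appear), so by the two-squares theorem n IS expressible as a sum of two squares.
Step 3: Build a representation. Group n = k² · m with k = 2 and m = 5 · 73 = 365 (a product of primes ≡ 1 (mod 4)); a representation of m scales to one of n via (k·x)² + (k·y)² = k²(x² + y²). Each prime p ≡ 1 (mod 4) is itself a sum of two squares; find a² by testing p − a² for a perfect square:
  5: 5 − 1² = 4 = 2² ⇒ 5 = 1² + 2².
  73: 73 − 1² = 72, 73 − 2² = 69, 73 − 3² = 64 = 8² ⇒ 73 = 3² + 8².
  Combine using the Brahmagupta–Fibonacci identity (a² + b²)(c² + d²) = (ac − bd)² + (ad + bc)² = (ac + bd)² + (ad − bc)²:
  5 · 73 = 365: from (1² + 2²)(3² + 8²), take (1·3 − 2·8, 1·8 + 2·3) = (3 − 16, 8 + 6) = (-13, 14); dropping signs (only squares matter) gives (13, 14); check 13² + 14² = 169 + 196 = 365 ✓.
  Scale by k = 2: (2·13, 2·14) = (26, 28).
Step 4: Order so x ≤ y and verify: 26² + 28² = 676 + 784 = 1460 = n. ✓

n = 1460 = 26² + 28² (one valid representation with x ≤ y).


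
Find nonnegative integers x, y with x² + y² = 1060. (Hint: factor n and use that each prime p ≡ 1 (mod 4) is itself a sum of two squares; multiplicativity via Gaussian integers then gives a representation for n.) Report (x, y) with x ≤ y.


Step 1: Factor n = 1060 = 2^2 · 5 · 53.
Step 2: Check the mod-4 condition on each prime factor: 2 = 2 (special); 5 ≡ 1 (mod 4), exponent 1; 53 ≡ 1 (mod 4), exponent 1.
All primes ≡ 3 (mod 4) appear to even exponent (or don't appear), so by the two-squares theorem n IS expressible as a sum of two squares.
Step 3: Build a representation. Group n = k² · m with k = 2 and m = 5 · 53 = 265 (a product of primes ≡ 1 (mod 4)); a representation of m scales to one of n via (k·x)² + (k·y)² = k²(x² + y²). Each prime p ≡ 1 (mod 4) is itself a sum of two squares; find a² by testing p − a² for a perfect square:
  5: 5 − 1² = 4 = 2² ⇒ 5 = 1² + 2².
  53: 53 − 1² = 52, 53 − 2² = 49 = 7² ⇒ 53 = 2² + 7².
  Combine using the Brahmagupta–Fibonacci identity (a² + b²)(c² + d²) = (ac − bd)² + (ad + bc)² = (ac + bd)² + (ad − bc)²:
  5 · 53 = 265: from (1² + 2²)(2² + 7²), take (1·2 − 2·7, 1·7 + 2·2) = (2 − 14, 7 + 4) = (-12, 11); dropping signs (only squares matter) gives (12, 11); check 12² + 11² = 144 + 121 = 265 ✓.
  Scale by k = 2: (2·12, 2·11) = (24, 22).
Step 4: Order so x ≤ y and verify: 22² + 24² = 484 + 576 = 1060 = n. ✓

n = 1060 = 22² + 24² (one valid representation with x ≤ y).


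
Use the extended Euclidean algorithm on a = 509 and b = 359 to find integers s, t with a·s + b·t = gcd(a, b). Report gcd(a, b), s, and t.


Euclidean algorithm on (509, 359) — divide until remainder is 0:
  509 = 1 · 359 + 150
  359 = 2 · 150 + 59
  150 = 2 · 59 + 32
  59 = 1 · 32 + 27
  32 = 1 · 27 + 5
  27 = 5 · 5 + 2
  5 = 2 · 2 + 1
  2 = 2 · 1 + 0
gcd(509, 359) = 1.
Track Bezout coefficients alongside the remainders: start with r₀ = 509 = a·1 + b·0 (s = 1, t = 0) and r₁ = 359 = a·0 + b·1 (s = 0, t = 1); each new remainder r_{k+1} = r_{k-1} − q_k·r_k inherits s_{k+1} = s_{k-1} − q_k·s_k, t_{k+1} = t_{k-1} − q_k·t_k, so r_k = a·s_k + b·t_k at every step:
  q = 1: r = 150, s = 1 − 1·0 = 1, t = 0 − 1·1 = -1  (check: 509·1 + 359·(-1) = 150)
  q = 2: r = 59, s = 0 − 2·1 = -2, t = 1 − 2·(-1) = 3  (check: 509·(-2) + 359·3 = 59)
  q = 2: r = 32, s = 1 − 2·(-2) = 5, t = -1 − 2·3 = -7  (check: 509·5 + 359·(-7) = 32)
  q = 1: r = 27, s = -2 − 1·5 = -7, t = 3 − 1·(-7) = 10  (check: 509·(-7) + 359·10 = 27)
  q = 1: r = 5, s = 5 − 1·(-7) = 12, t = -7 − 1·10 = -17  (check: 509·12 + 359·(-17) = 5)
  q = 5: r = 2, s = -7 − 5·12 = -67, t = 10 − 5·(-17) = 95  (check: 509·(-67) + 359·95 = 2)
  q = 2: r = 1, s = 12 − 2·(-67) = 146, t = -17 − 2·95 = -207  (check: 509·146 + 359·(-207) = 1)
The row with r = 1 (the gcd) gives the Bezout coefficients s = 146, t = -207.
Result: 509 · (146) + 359 · (-207) = 1.

gcd(509, 359) = 1; s = 146, t = -207 (check: 509·146 + 359·(-207) = 1).


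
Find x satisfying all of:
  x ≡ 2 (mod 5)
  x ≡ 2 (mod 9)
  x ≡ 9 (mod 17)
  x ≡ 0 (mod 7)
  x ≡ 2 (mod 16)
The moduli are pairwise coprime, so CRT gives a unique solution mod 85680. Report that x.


Product of moduli M = 5 · 9 · 17 · 7 · 16 = 85680.
Merge one congruence at a time:
  Start: x ≡ 2 (mod 5).
  Combine with x ≡ 2 (mod 9); new modulus lcm = 45.
    Write x = 2 + 5·t and substitute into x ≡ 2 (mod 9): 5·t ≡ 2 − 2 = 0 (mod 9).
    The inverse of 5 mod 9 is 2 (since 5·2 = 10 = 1·9 + 1), so t ≡ 2·0 = 0 ≡ 0 (mod 9).
    Then x = 2 + 5·0 = 2, valid modulo lcm(5, 9) = 45: x ≡ 2 (mod 45).
  Combine with x ≡ 9 (mod 17); new modulus lcm = 765.
    Write x = 2 + 45·t and substitute into x ≡ 9 (mod 17): 45·t ≡ 9 − 2 = 7 (mod 17).
    Reduce coefficients mod 17: 11·t ≡ 7 (mod 17).
    The inverse of 11 mod 17 is 14 (since 11·14 = 154 = 9·17 + 1), so t ≡ 14·7 = 98 ≡ 13 (mod 17).
    Then x = 2 + 45·13 = 587, valid modulo lcm(45, 17) = 765: x ≡ 587 (mod 765).
  Combine with x ≡ 0 (mod 7); new modulus lcm = 5355.
    Write x = 587 + 765·t and substitute into x ≡ 0 (mod 7): 765·t ≡ 0 − 587 = -587 (mod 7).
    Reduce coefficients mod 7: 2·t ≡ 1 (mod 7).
    The inverse of 2 mod 7 is 4 (since 2·4 = 8 = 1·7 + 1), so t ≡ 4·1 = 4 ≡ 4 (mod 7).
    Then x = 587 + 765·4 = 3647, valid modulo lcm(765, 7) = 5355: x ≡ 3647 (mod 5355).
  Combine with x ≡ 2 (mod 16); new modulus lcm = 85680.
    Write x = 3647 + 5355·t and substitute into x ≡ 2 (mod 16): 5355·t ≡ 2 − 3647 = -3645 (mod 16).
    Reduce coefficients mod 16: 11·t ≡ 3 (mod 16).
    The inverse of 11 mod 16 is 3 (since 11·3 = 33 = 2·16 + 1), so t ≡ 3·3 = 9 ≡ 9 (mod 16).
    Then x = 3647 + 5355·9 = 51842, valid modulo lcm(5355, 16) = 85680: x ≡ 51842 (mod 85680).
Verify against each original: 51842 mod 5 = 2, 51842 mod 9 = 2, 51842 mod 17 = 9, 51842 mod 7 = 0, 51842 mod 16 = 2.

x ≡ 51842 (mod 85680).


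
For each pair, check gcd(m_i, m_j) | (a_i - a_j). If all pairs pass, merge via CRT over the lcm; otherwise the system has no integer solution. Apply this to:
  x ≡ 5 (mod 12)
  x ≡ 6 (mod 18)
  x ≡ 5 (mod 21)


Moduli 12, 18, 21 are not pairwise coprime, so CRT works modulo lcm(m_i) when all pairwise compatibility conditions hold.
Pairwise compatibility: gcd(m_i, m_j) must divide a_i - a_j for every pair.
Merge one congruence at a time:
  Start: x ≡ 5 (mod 12).
  Combine with x ≡ 6 (mod 18): gcd(12, 18) = 6, and 6 - 5 = 1 is NOT divisible by 6.
    ⇒ system is inconsistent (no integer solution).

No solution (the system is inconsistent).


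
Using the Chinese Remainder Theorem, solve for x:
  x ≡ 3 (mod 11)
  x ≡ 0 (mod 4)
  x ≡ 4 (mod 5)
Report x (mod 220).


Moduli 11, 4, 5 are pairwise coprime; by CRT there is a unique solution modulo M = 11 · 4 · 5 = 220.
Solve pairwise, accumulating the modulus:
  Start with x ≡ 3 (mod 11).
  Combine with x ≡ 0 (mod 4): since gcd(11, 4) = 1, we get a unique residue mod 44.
    Write x = 3 + 11·t and substitute into x ≡ 0 (mod 4): 11·t ≡ 0 − 3 = -3 (mod 4).
    Reduce coefficients mod 4: 3·t ≡ 1 (mod 4).
    The inverse of 3 mod 4 is 3 (since 3·3 = 9 = 2·4 + 1), so t ≡ 3·1 = 3 ≡ 3 (mod 4).
    Then x = 3 + 11·3 = 36, valid modulo lcm(11, 4) = 44: x ≡ 36 (mod 44).
  Combine with x ≡ 4 (mod 5): since gcd(44, 5) = 1, we get a unique residue mod 220.
    Write x = 36 + 44·t and substitute into x ≡ 4 (mod 5): 44·t ≡ 4 − 36 = -32 (mod 5).
    Reduce coefficients mod 5: 4·t ≡ 3 (mod 5).
    The inverse of 4 mod 5 is 4 (since 4·4 = 16 = 3·5 + 1), so t ≡ 4·3 = 12 ≡ 2 (mod 5).
    Then x = 36 + 44·2 = 124, valid modulo lcm(44, 5) = 220: x ≡ 124 (mod 220).
Verify: 124 mod 11 = 3 ✓, 124 mod 4 = 0 ✓, 124 mod 5 = 4 ✓.

x ≡ 124 (mod 220).


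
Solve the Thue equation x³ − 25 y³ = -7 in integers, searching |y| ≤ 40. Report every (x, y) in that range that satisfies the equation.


The equation is x³ - 25y³ = -7. For fixed y, x³ = 25·y³ − 7, so a solution requires the RHS to be a perfect cube.
Strategy: iterate y from -40 to 40, compute RHS = 25·y³ − 7, and check whether it is a (positive or negative) perfect cube.
Check small values of y:
  y = 0: RHS = -7 is not a perfect cube.
  y = 1: RHS = 18 is not a perfect cube.
  y = -1: RHS = -32 is not a perfect cube.
  y = 2: RHS = 193 is not a perfect cube.
  y = -2: RHS = -207 is not a perfect cube.
  y = 3: RHS = 668 is not a perfect cube.
  y = -3: RHS = -682 is not a perfect cube.
Continuing the search up to |y| = 40 finds no solutions either.
No (x, y) in the scanned range satisfies the equation.

No integer solutions with |y| ≤ 40.


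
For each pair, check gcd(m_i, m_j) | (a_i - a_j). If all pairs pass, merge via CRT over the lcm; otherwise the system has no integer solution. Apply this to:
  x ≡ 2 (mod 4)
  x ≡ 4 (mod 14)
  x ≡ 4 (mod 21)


Moduli 4, 14, 21 are not pairwise coprime, so CRT works modulo lcm(m_i) when all pairwise compatibility conditions hold.
Pairwise compatibility: gcd(m_i, m_j) must divide a_i - a_j for every pair.
Merge one congruence at a time:
  Start: x ≡ 2 (mod 4).
  Combine with x ≡ 4 (mod 14): gcd(4, 14) = 2; 4 - 2 = 2, which IS divisible by 2, so compatible.
    Write x = 2 + 4·t and substitute into x ≡ 4 (mod 14): 4·t ≡ 4 − 2 = 2 (mod 14).
    Divide the congruence (and modulus) by g = 2: 2·t ≡ 1 (mod 7).
    The inverse of 2 mod 7 is 4 (since 2·4 = 8 = 1·7 + 1), so t ≡ 4·1 = 4 ≡ 4 (mod 7).
    Then x = 2 + 4·4 = 18, valid modulo lcm(4, 14) = 28: x ≡ 18 (mod 28).
  Combine with x ≡ 4 (mod 21): gcd(28, 21) = 7; 4 - 18 = -14, which IS divisible by 7, so compatible.
    Write x = 18 + 28·t and substitute into x ≡ 4 (mod 21): 28·t ≡ 4 − 18 = -14 (mod 21).
    Divide the congruence (and modulus) by g = 7: 4·t ≡ -2 (mod 3).
    Reduce coefficients mod 3: 1·t ≡ 1 (mod 3).
    So t ≡ 1 (mod 3).
    Then x = 18 + 28·1 = 46, valid modulo lcm(28, 21) = 84: x ≡ 46 (mod 84).
Verify: 46 mod 4 = 2, 46 mod 14 = 4, 46 mod 21 = 4.

x ≡ 46 (mod 84).


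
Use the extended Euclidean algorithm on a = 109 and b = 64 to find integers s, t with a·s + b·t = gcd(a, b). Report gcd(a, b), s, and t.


Euclidean algorithm on (109, 64) — divide until remainder is 0:
  109 = 1 · 64 + 45
  64 = 1 · 45 + 19
  45 = 2 · 19 + 7
  19 = 2 · 7 + 5
  7 = 1 · 5 + 2
  5 = 2 · 2 + 1
  2 = 2 · 1 + 0
gcd(109, 64) = 1.
Track Bezout coefficients alongside the remainders: start with r₀ = 109 = a·1 + b·0 (s = 1, t = 0) and r₁ = 64 = a·0 + b·1 (s = 0, t = 1); each new remainder r_{k+1} = r_{k-1} − q_k·r_k inherits s_{k+1} = s_{k-1} − q_k·s_k, t_{k+1} = t_{k-1} − q_k·t_k, so r_k = a·s_k + b·t_k at every step:
  q = 1: r = 45, s = 1 − 1·0 = 1, t = 0 − 1·1 = -1  (check: 109·1 + 64·(-1) = 45)
  q = 1: r = 19, s = 0 − 1·1 = -1, t = 1 − 1·(-1) = 2  (check: 109·(-1) + 64·2 = 19)
  q = 2: r = 7, s = 1 − 2·(-1) = 3, t = -1 − 2·2 = -5  (check: 109·3 + 64·(-5) = 7)
  q = 2: r = 5, s = -1 − 2·3 = -7, t = 2 − 2·(-5) = 12  (check: 109·(-7) + 64·12 = 5)
  q = 1: r = 2, s = 3 − 1·(-7) = 10, t = -5 − 1·12 = -17  (check: 109·10 + 64·(-17) = 2)
  q = 2: r = 1, s = -7 − 2·10 = -27, t = 12 − 2·(-17) = 46  (check: 109·(-27) + 64·46 = 1)
The row with r = 1 (the gcd) gives the Bezout coefficients s = -27, t = 46.
Result: 109 · (-27) + 64 · (46) = 1.

gcd(109, 64) = 1; s = -27, t = 46 (check: 109·(-27) + 64·46 = 1).


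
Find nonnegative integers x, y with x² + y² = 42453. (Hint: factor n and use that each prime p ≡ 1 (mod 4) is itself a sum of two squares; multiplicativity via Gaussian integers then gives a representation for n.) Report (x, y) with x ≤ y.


Step 1: Factor n = 42453 = 3^2 · 53 · 89.
Step 2: Check the mod-4 condition on each prime factor: 3 ≡ 3 (mod 4), exponent 2 (must be even); 53 ≡ 1 (mod 4), exponent 1; 89 ≡ 1 (mod 4), exponent 1.
All primes ≡ 3 (mod 4) appear to even exponent (or don't appear), so by the two-squares theorem n IS expressible as a sum of two squares.
Step 3: Build a representation. Group n = k² · m with k = 3 and m = 53 · 89 = 4717 (a product of primes ≡ 1 (mod 4)); a representation of m scales to one of n via (k·x)² + (k·y)² = k²(x² + y²). Each prime p ≡ 1 (mod 4) is itself a sum of two squares; find a² by testing p − a² for a perfect square:
  53: 53 − 1² = 52, 53 − 2² = 49 = 7² ⇒ 53 = 2² + 7².
  89: 89 − 1² = 88, 89 − 2² = 85, 89 − 3² = 80, 89 − 4² = 73, 89 − 5² = 64 = 8² ⇒ 89 = 5² + 8².
  Combine using the Brahmagupta–Fibonacci identity (a² + b²)(c² + d²) = (ac − bd)² + (ad + bc)² = (ac + bd)² + (ad − bc)²:
  53 · 89 = 4717: from (2² + 7²)(5² + 8²), take (2·5 − 7·8, 2·8 + 7·5) = (10 − 56, 16 + 35) = (-46, 51); dropping signs (only squares matter) gives (46, 51); check 46² + 51² = 2116 + 2601 = 4717 ✓.
  Scale by k = 3: (3·46, 3·51) = (138, 153).
Step 4: Order so x ≤ y and verify: 138² + 153² = 19044 + 23409 = 42453 = n. ✓

n = 42453 = 138² + 153² (one valid representation with x ≤ y).


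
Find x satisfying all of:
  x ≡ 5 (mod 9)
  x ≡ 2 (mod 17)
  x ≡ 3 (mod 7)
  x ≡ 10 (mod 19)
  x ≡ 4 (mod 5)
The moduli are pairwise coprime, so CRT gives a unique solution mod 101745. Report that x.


Product of moduli M = 9 · 17 · 7 · 19 · 5 = 101745.
Merge one congruence at a time:
  Start: x ≡ 5 (mod 9).
  Combine with x ≡ 2 (mod 17); new modulus lcm = 153.
    Write x = 5 + 9·t and substitute into x ≡ 2 (mod 17): 9·t ≡ 2 − 5 = -3 (mod 17).
    Reduce coefficients mod 17: 9·t ≡ 14 (mod 17).
    The inverse of 9 mod 17 is 2 (since 9·2 = 18 = 1·17 + 1), so t ≡ 2·14 = 28 ≡ 11 (mod 17).
    Then x = 5 + 9·11 = 104, valid modulo lcm(9, 17) = 153: x ≡ 104 (mod 153).
  Combine with x ≡ 3 (mod 7); new modulus lcm = 1071.
    Write x = 104 + 153·t and substitute into x ≡ 3 (mod 7): 153·t ≡ 3 − 104 = -101 (mod 7).
    Reduce coefficients mod 7: 6·t ≡ 4 (mod 7).
    The inverse of 6 mod 7 is 6 (since 6·6 = 36 = 5·7 + 1), so t ≡ 6·4 = 24 ≡ 3 (mod 7).
    Then x = 104 + 153·3 = 563, valid modulo lcm(153, 7) = 1071: x ≡ 563 (mod 1071).
  Combine with x ≡ 10 (mod 19); new modulus lcm = 20349.
    Write x = 563 + 1071·t and substitute into x ≡ 10 (mod 19): 1071·t ≡ 10 − 563 = -553 (mod 19).
    Reduce coefficients mod 19: 7·t ≡ 17 (mod 19).
    The inverse of 7 mod 19 is 11 (since 7·11 = 77 = 4·19 + 1), so t ≡ 11·17 = 187 ≡ 16 (mod 19).
    Then x = 563 + 1071·16 = 17699, valid modulo lcm(1071, 19) = 20349: x ≡ 17699 (mod 20349).
  Combine with x ≡ 4 (mod 5); new modulus lcm = 101745.
    Write x = 17699 + 20349·t and substitute into x ≡ 4 (mod 5): 20349·t ≡ 4 − 17699 = -17695 (mod 5).
    Reduce coefficients mod 5: 4·t ≡ 0 (mod 5).
    The inverse of 4 mod 5 is 4 (since 4·4 = 16 = 3·5 + 1), so t ≡ 4·0 = 0 ≡ 0 (mod 5).
    Then x = 17699 + 20349·0 = 17699, valid modulo lcm(20349, 5) = 101745: x ≡ 17699 (mod 101745).
Verify against each original: 17699 mod 9 = 5, 17699 mod 17 = 2, 17699 mod 7 = 3, 17699 mod 19 = 10, 17699 mod 5 = 4.

x ≡ 17699 (mod 101745).


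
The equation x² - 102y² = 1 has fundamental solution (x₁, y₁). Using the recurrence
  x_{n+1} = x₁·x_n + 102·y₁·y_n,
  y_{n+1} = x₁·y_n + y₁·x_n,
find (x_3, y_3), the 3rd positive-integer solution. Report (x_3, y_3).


Step 1: Find the fundamental solution (x₁, y₁) of x² - 102y² = 1.
  Expand √102 as a continued fraction. a₀ = ⌊√102⌋ = 10; iterate m_{k+1} = d_k·a_k − m_k, d_{k+1} = (102 − m_{k+1}²)/d_k, a_{k+1} = ⌊(a₀ + m_{k+1})/d_{k+1}⌋ (starting m₀ = 0, d₀ = 1), with convergents p_k = a_k·p_{k-1} + p_{k-2}, q_k = a_k·q_{k-1} + q_{k-2} (p₋₁ = 1, q₋₁ = 0):
  k = 0: a₀ = 10; p₀/q₀ = 10/1; p₀² − 102·q₀² = 100 − 102 = -2.
  k = 1: m = 10, d = 2, a = ⌊(10 + 10)/2⌋ = 10; p/q = (10·10 + 1)/(10·1 + 0) = 101/10; p² − 102·q² = 10201 − 10200 = 1.
  The first convergent with p² − 102·q² = 1 gives the fundamental solution (x₁, y₁) = (101, 10).
Step 2: Apply the recurrence (x_{n+1}, y_{n+1}) = (x₁x_n + 102y₁y_n, x₁y_n + y₁x_n) repeatedly.
  From (x_1, y_1) = (101, 10): x_2 = 101·101 + 102·10·10 = 20401; y_2 = 101·10 + 10·101 = 2020.
  From (x_2, y_2) = (20401, 2020): x_3 = 101·20401 + 102·10·2020 = 4120901; y_3 = 101·2020 + 10·20401 = 408030.
Step 3: Verify x_3² - 102·y_3² = 16981825051801 - 16981825051800 = 1 (should be 1). ✓

(x_1, y_1) = (101, 10); (x_3, y_3) = (4120901, 408030).


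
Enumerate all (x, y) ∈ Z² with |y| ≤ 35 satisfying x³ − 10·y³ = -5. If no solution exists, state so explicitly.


The equation is x³ - 10y³ = -5. For fixed y, x³ = 10·y³ − 5, so a solution requires the RHS to be a perfect cube.
Strategy: iterate y from -35 to 35, compute RHS = 10·y³ − 5, and check whether it is a (positive or negative) perfect cube.
Check small values of y:
  y = 0: RHS = -5 is not a perfect cube.
  y = 1: RHS = 5 is not a perfect cube.
  y = -1: RHS = -15 is not a perfect cube.
  y = 2: RHS = 75 is not a perfect cube.
  y = -2: RHS = -85 is not a perfect cube.
  y = 3: RHS = 265 is not a perfect cube.
  y = -3: RHS = -275 is not a perfect cube.
Continuing the search up to |y| = 35 finds no solutions either.
No (x, y) in the scanned range satisfies the equation.

No integer solutions with |y| ≤ 35.


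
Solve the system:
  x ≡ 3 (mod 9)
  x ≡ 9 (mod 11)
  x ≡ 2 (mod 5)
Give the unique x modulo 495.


Moduli 9, 11, 5 are pairwise coprime; by CRT there is a unique solution modulo M = 9 · 11 · 5 = 495.
Solve pairwise, accumulating the modulus:
  Start with x ≡ 3 (mod 9).
  Combine with x ≡ 9 (mod 11): since gcd(9, 11) = 1, we get a unique residue mod 99.
    Write x = 3 + 9·t and substitute into x ≡ 9 (mod 11): 9·t ≡ 9 − 3 = 6 (mod 11).
    The inverse of 9 mod 11 is 5 (since 9·5 = 45 = 4·11 + 1), so t ≡ 5·6 = 30 ≡ 8 (mod 11).
    Then x = 3 + 9·8 = 75, valid modulo lcm(9, 11) = 99: x ≡ 75 (mod 99).
  Combine with x ≡ 2 (mod 5): since gcd(99, 5) = 1, we get a unique residue mod 495.
    Write x = 75 + 99·t and substitute into x ≡ 2 (mod 5): 99·t ≡ 2 − 75 = -73 (mod 5).
    Reduce coefficients mod 5: 4·t ≡ 2 (mod 5).
    The inverse of 4 mod 5 is 4 (since 4·4 = 16 = 3·5 + 1), so t ≡ 4·2 = 8 ≡ 3 (mod 5).
    Then x = 75 + 99·3 = 372, valid modulo lcm(99, 5) = 495: x ≡ 372 (mod 495).
Verify: 372 mod 9 = 3 ✓, 372 mod 11 = 9 ✓, 372 mod 5 = 2 ✓.

x ≡ 372 (mod 495).


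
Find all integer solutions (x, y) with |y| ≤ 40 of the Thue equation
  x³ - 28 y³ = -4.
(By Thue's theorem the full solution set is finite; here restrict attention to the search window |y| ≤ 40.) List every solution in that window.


The equation is x³ - 28y³ = -4. For fixed y, x³ = 28·y³ − 4, so a solution requires the RHS to be a perfect cube.
Strategy: iterate y from -40 to 40, compute RHS = 28·y³ − 4, and check whether it is a (positive or negative) perfect cube.
Check small values of y:
  y = 0: RHS = -4 is not a perfect cube.
  y = 1: RHS = 24 is not a perfect cube.
  y = -1: RHS = -32 is not a perfect cube.
  y = 2: RHS = 220 is not a perfect cube.
  y = -2: RHS = -228 is not a perfect cube.
  y = 3: RHS = 752 is not a perfect cube.
  y = -3: RHS = -760 is not a perfect cube.
Continuing the search up to |y| = 40 finds no solutions either.
No (x, y) in the scanned range satisfies the equation.

No integer solutions with |y| ≤ 40.


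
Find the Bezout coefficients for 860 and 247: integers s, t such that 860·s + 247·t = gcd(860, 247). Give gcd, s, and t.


Euclidean algorithm on (860, 247) — divide until remainder is 0:
  860 = 3 · 247 + 119
  247 = 2 · 119 + 9
  119 = 13 · 9 + 2
  9 = 4 · 2 + 1
  2 = 2 · 1 + 0
gcd(860, 247) = 1.
Track Bezout coefficients alongside the remainders: start with r₀ = 860 = a·1 + b·0 (s = 1, t = 0) and r₁ = 247 = a·0 + b·1 (s = 0, t = 1); each new remainder r_{k+1} = r_{k-1} − q_k·r_k inherits s_{k+1} = s_{k-1} − q_k·s_k, t_{k+1} = t_{k-1} − q_k·t_k, so r_k = a·s_k + b·t_k at every step:
  q = 3: r = 119, s = 1 − 3·0 = 1, t = 0 − 3·1 = -3  (check: 860·1 + 247·(-3) = 119)
  q = 2: r = 9, s = 0 − 2·1 = -2, t = 1 − 2·(-3) = 7  (check: 860·(-2) + 247·7 = 9)
  q = 13: r = 2, s = 1 − 13·(-2) = 27, t = -3 − 13·7 = -94  (check: 860·27 + 247·(-94) = 2)
  q = 4: r = 1, s = -2 − 4·27 = -110, t = 7 − 4·(-94) = 383  (check: 860·(-110) + 247·383 = 1)
The row with r = 1 (the gcd) gives the Bezout coefficients s = -110, t = 383.
Result: 860 · (-110) + 247 · (383) = 1.

gcd(860, 247) = 1; s = -110, t = 383 (check: 860·(-110) + 247·383 = 1).


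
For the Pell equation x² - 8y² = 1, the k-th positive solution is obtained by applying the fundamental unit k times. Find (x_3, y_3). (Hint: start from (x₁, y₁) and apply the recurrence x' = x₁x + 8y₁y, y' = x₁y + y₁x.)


Step 1: Find the fundamental solution (x₁, y₁) of x² - 8y² = 1.
  Expand √8 as a continued fraction. a₀ = ⌊√8⌋ = 2; iterate m_{k+1} = d_k·a_k − m_k, d_{k+1} = (8 − m_{k+1}²)/d_k, a_{k+1} = ⌊(a₀ + m_{k+1})/d_{k+1}⌋ (starting m₀ = 0, d₀ = 1), with convergents p_k = a_k·p_{k-1} + p_{k-2}, q_k = a_k·q_{k-1} + q_{k-2} (p₋₁ = 1, q₋₁ = 0):
  k = 0: a₀ = 2; p₀/q₀ = 2/1; p₀² − 8·q₀² = 4 − 8 = -4.
  k = 1: m = 2, d = 4, a = ⌊(2 + 2)/4⌋ = 1; p/q = (1·2 + 1)/(1·1 + 0) = 3/1; p² − 8·q² = 9 − 8 = 1.
  The first convergent with p² − 8·q² = 1 gives the fundamental solution (x₁, y₁) = (3, 1).
Step 2: Apply the recurrence (x_{n+1}, y_{n+1}) = (x₁x_n + 8y₁y_n, x₁y_n + y₁x_n) repeatedly.
  From (x_1, y_1) = (3, 1): x_2 = 3·3 + 8·1·1 = 17; y_2 = 3·1 + 1·3 = 6.
  From (x_2, y_2) = (17, 6): x_3 = 3·17 + 8·1·6 = 99; y_3 = 3·6 + 1·17 = 35.
Step 3: Verify x_3² - 8·y_3² = 9801 - 9800 = 1 (should be 1). ✓

(x_1, y_1) = (3, 1); (x_3, y_3) = (99, 35).


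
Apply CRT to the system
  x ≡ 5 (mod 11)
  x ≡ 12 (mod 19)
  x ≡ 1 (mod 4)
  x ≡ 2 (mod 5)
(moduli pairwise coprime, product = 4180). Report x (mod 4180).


Product of moduli M = 11 · 19 · 4 · 5 = 4180.
Merge one congruence at a time:
  Start: x ≡ 5 (mod 11).
  Combine with x ≡ 12 (mod 19); new modulus lcm = 209.
    Write x = 5 + 11·t and substitute into x ≡ 12 (mod 19): 11·t ≡ 12 − 5 = 7 (mod 19).
    The inverse of 11 mod 19 is 7 (since 11·7 = 77 = 4·19 + 1), so t ≡ 7·7 = 49 ≡ 11 (mod 19).
    Then x = 5 + 11·11 = 126, valid modulo lcm(11, 19) = 209: x ≡ 126 (mod 209).
  Combine with x ≡ 1 (mod 4); new modulus lcm = 836.
    Write x = 126 + 209·t and substitute into x ≡ 1 (mod 4): 209·t ≡ 1 − 126 = -125 (mod 4).
    Reduce coefficients mod 4: 1·t ≡ 3 (mod 4).
    So t ≡ 3 (mod 4).
    Then x = 126 + 209·3 = 753, valid modulo lcm(209, 4) = 836: x ≡ 753 (mod 836).
  Combine with x ≡ 2 (mod 5); new modulus lcm = 4180.
    Write x = 753 + 836·t and substitute into x ≡ 2 (mod 5): 836·t ≡ 2 − 753 = -751 (mod 5).
    Reduce coefficients mod 5: 1·t ≡ 4 (mod 5).
    So t ≡ 4 (mod 5).
    Then x = 753 + 836·4 = 4097, valid modulo lcm(836, 5) = 4180: x ≡ 4097 (mod 4180).
Verify against each original: 4097 mod 11 = 5, 4097 mod 19 = 12, 4097 mod 4 = 1, 4097 mod 5 = 2.

x ≡ 4097 (mod 4180).
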